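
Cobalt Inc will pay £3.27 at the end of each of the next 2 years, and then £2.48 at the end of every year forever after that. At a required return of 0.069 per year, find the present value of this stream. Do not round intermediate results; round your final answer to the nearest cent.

PV of 2-year annuity: £3.27 × [1 − (1+0.069)^−2] / 0.069 = 5.92042
Perpetuity value at year 2: £2.48 / 0.069 = 35.94203
PV of perpetuity: 35.94203 / (1+0.069)^2 = 31.45192
Total PV = 5.92042 + 31.45192 = 37.37235

£37.37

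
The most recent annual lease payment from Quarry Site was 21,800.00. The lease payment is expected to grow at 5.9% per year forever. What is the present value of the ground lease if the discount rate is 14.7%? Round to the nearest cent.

D₁ = D₀ × (1 + g) = 21,800.00 × 1.059 = 23,086.2000
Growing perpetuity: P = D₁ / (r − g) = 23,086.2000 / (0.147 − 0.059) = 262,343.18

262343.18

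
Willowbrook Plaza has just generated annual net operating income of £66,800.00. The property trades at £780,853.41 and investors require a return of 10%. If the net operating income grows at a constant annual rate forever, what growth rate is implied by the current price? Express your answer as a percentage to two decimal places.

1.33%

P = D₀(1+g)/(r−g) ⇒ P(r−g) = D₀(1+g) ⇒ g(P+D₀) = P·r − D₀
g = (P·r − D₀)/(P + D₀) = (£780,853.41×0.1 − £66,800.00) / (£780,853.41 + £66,800.00) = 0.013314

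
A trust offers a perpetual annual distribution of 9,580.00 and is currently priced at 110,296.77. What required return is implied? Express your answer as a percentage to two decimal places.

P = C/r ⇒ r = C/P = 9,580.00/110,296.77 = 0.086857

8.69%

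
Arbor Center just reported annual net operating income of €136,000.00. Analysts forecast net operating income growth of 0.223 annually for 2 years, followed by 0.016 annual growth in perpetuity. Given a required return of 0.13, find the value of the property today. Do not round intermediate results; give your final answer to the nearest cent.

€1726288.90

D_1 = 166328.00000
D_2 = 203419.14400
Terminal value at year 2: TV = D_2×(1+g_2)/(r−g_2) = 206673.85030/0.114 = 1812928.51144
P_0 = D_1/(1+r)^1 + D_2/(1+r)^2 + TV/(1+r)^2
    = 147192.92035 + 159307.02796 + 1419788.95093 = 1726288.89924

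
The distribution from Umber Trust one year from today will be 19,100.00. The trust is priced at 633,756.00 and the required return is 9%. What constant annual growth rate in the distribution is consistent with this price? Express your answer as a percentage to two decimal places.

5.99%

P = D₁/(r−g) ⇒ g = r − D₁/P = 0.09 − 19,100.00/633,756.00 = 0.059862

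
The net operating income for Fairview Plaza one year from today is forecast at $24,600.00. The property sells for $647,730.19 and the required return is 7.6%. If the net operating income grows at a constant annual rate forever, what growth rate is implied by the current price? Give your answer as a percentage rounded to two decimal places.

3.80%

P = D₁/(r−g) ⇒ g = r − D₁/P = 0.076 − $24,600.00/$647,730.19 = 0.038021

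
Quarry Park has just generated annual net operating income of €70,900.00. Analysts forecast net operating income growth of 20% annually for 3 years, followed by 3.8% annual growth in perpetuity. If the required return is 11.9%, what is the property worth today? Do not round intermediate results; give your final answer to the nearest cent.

€1365506.40

D_1 = 85080.00000
D_2 = 102096.00000
D_3 = 122515.20000
Terminal value at year 3: TV = D_3×(1+g_2)/(r−g_2) = 127170.77760/0.081 = 1570009.60000
P_0 = D_1/(1+r)^1 + D_2/(1+r)^2 + D_3/(1+r)^3 + TV/(1+r)^3
    = 76032.17158 + 81535.84084 + 87437.89902 + 1120500.48377 = 1365506.39521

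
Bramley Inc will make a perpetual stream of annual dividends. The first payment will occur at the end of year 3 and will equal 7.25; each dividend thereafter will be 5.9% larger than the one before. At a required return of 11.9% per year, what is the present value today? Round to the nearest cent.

Value at end of year 2: C₁ / (r − g) = 7.25 / (0.119 − 0.059) = 120.8333
Discount to today: PV = 120.8333 / (1 + 0.119)^2 = 120.8333 / 1.252161 = 96.50

96.50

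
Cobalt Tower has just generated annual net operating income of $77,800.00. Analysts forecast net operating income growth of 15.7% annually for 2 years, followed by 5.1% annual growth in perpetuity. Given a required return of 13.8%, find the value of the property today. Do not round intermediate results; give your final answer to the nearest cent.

$1131024.00

D_1 = 90014.60000
D_2 = 104146.89220
Terminal value at year 2: TV = D_2×(1+g_2)/(r−g_2) = 109458.38370/0.087 = 1258142.34140
P_0 = D_1/(1+r)^1 + D_2/(1+r)^2 + TV/(1+r)^2
    = 79098.94552 + 80419.57818 + 971505.47889 = 1131024.00259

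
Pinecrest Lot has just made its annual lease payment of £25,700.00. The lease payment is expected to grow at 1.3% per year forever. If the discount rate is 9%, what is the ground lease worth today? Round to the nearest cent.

£338105.19

D₁ = D₀ × (1 + g) = £25,700.00 × 1.013 = £26,034.1000
Growing perpetuity: P = D₁ / (r − g) = £26,034.1000 / (0.09 − 0.013) = £338,105.19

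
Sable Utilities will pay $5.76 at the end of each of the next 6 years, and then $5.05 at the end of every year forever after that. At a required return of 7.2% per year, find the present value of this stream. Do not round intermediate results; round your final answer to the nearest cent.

$73.50

PV of 6-year annuity: $5.76 × [1 − (1+0.072)^−6] / 0.072 = 27.28657
Perpetuity value at year 6: $5.05 / 0.072 = 70.13889
PV of perpetuity: 70.13889 / (1+0.072)^6 = 46.21577
Total PV = 27.28657 + 46.21577 = 73.50234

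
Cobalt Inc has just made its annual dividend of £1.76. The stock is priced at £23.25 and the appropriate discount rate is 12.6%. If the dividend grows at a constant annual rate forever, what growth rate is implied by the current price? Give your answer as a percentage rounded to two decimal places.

4.68%

P = D₀(1+g)/(r−g) ⇒ P(r−g) = D₀(1+g) ⇒ g(P+D₀) = P·r − D₀
g = (P·r − D₀)/(P + D₀) = (£23.25×0.126 − £1.76) / (£23.25 + £1.76) = 0.046761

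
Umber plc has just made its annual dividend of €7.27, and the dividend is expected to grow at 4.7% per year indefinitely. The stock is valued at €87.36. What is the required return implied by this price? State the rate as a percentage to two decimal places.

13.41%

D₁ = €7.27 × 1.047 = €7.6117
P = D₁/(r − g) ⇒ r = D₁/P + g = €7.6117/€87.36 + 0.047 = 0.087130 + 0.047 = 0.134130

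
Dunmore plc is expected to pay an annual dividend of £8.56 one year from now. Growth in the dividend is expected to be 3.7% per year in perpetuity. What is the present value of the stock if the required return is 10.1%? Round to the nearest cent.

Growing perpetuity: P = D₁ / (r − g) = £8.5600 / (0.101 − 0.037) = £133.75

£133.75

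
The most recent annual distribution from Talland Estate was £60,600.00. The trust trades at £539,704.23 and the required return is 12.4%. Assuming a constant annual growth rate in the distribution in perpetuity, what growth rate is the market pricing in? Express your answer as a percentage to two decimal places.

1.05%

P = D₀(1+g)/(r−g) ⇒ P(r−g) = D₀(1+g) ⇒ g(P+D₀) = P·r − D₀
g = (P·r − D₀)/(P + D₀) = (£539,704.23×0.124 − £60,600.00) / (£539,704.23 + £60,600.00) = 0.010534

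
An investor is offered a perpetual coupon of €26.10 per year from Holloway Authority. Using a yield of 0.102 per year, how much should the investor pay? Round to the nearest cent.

Level perpetuity: PV = C / r = €26.10 / 0.102 = €255.88

€255.88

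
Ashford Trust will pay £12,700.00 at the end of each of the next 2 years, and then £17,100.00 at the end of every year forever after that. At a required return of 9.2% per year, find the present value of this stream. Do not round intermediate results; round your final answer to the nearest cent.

£178150.42

PV of 2-year annuity: £12,700.00 × [1 − (1+0.092)^−2] / 0.092 = 22280.25332
Perpetuity value at year 2: £17,100.00 / 0.092 = 185869.56522
PV of perpetuity: 185869.56522 / (1+0.092)^2 = 155870.16901
Total PV = 22280.25332 + 155870.16901 = 178150.42233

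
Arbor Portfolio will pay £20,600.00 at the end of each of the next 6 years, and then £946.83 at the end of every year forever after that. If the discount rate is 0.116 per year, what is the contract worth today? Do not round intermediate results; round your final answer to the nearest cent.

£89888.25

PV of 6-year annuity: £20,600.00 × [1 − (1+0.116)^−6] / 0.116 = 85663.23357
Perpetuity value at year 6: £946.83 / 0.116 = 8162.32759
PV of perpetuity: 8162.32759 / (1+0.116)^6 = 4225.02082
Total PV = 85663.23357 + 4225.02082 = 89888.25439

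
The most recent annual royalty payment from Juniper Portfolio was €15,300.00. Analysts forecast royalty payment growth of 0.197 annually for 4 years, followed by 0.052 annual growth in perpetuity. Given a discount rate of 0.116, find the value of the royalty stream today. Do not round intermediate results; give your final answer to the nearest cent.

D_1 = 18314.10000
D_2 = 21921.97770
D_3 = 26240.60731
D_4 = 31410.00695
Terminal value at year 4: TV = D_4×(1+g_2)/(r−g_2) = 33043.32731/0.064 = 516301.98918
P_0 = D_1/(1+r)^1 + D_2/(1+r)^2 + D_3/(1+r)^3 + D_4/(1+r)^4 + TV/(1+r)^4
    = 16410.48387 + 17601.56738 + 18879.10049 + 20249.35779 + 332848.81864 = 405989.32817

€405989.33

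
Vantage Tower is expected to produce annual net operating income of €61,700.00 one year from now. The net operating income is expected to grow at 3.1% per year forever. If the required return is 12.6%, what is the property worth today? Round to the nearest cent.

Growing perpetuity: P = D₁ / (r − g) = €61,700.0000 / (0.126 − 0.031) = €649,473.68

€649473.68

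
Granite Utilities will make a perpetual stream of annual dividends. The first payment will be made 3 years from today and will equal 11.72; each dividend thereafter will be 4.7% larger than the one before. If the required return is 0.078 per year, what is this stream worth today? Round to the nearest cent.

Value at end of year 2: C₁ / (r − g) = 11.72 / (0.078 − 0.047) = 378.0645
Discount to today: PV = 378.0645 / (1 + 0.078)^2 = 378.0645 / 1.162084 = 325.33

325.33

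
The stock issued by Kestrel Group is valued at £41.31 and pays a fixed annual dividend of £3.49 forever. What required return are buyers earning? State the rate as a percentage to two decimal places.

8.45%

P = C/r ⇒ r = C/P = £3.49/£41.31 = 0.084483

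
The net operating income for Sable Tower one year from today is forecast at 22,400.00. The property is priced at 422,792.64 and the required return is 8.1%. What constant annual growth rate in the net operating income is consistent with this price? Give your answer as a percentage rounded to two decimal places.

P = D₁/(r−g) ⇒ g = r − D₁/P = 0.081 − 22,400.00/422,792.64 = 0.028019

2.80%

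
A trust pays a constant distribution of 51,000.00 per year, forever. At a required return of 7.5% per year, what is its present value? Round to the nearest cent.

Level perpetuity: PV = C / r = 51,000.00 / 0.075 = 680,000.00

680000.00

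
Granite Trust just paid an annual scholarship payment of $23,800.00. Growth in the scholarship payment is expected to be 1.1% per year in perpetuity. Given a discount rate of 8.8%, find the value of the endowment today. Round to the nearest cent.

$312490.91

D₁ = D₀ × (1 + g) = $23,800.00 × 1.011 = $24,061.8000
Growing perpetuity: P = D₁ / (r − g) = $24,061.8000 / (0.088 − 0.011) = $312,490.91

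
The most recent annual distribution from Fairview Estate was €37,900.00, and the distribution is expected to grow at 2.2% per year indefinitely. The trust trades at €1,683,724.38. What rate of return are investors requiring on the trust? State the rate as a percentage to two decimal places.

4.50%

D₁ = €37,900.00 × 1.022 = €38,733.8000
P = D₁/(r − g) ⇒ r = D₁/P + g = €38,733.8000/€1,683,724.38 + 0.022 = 0.023005 + 0.022 = 0.045005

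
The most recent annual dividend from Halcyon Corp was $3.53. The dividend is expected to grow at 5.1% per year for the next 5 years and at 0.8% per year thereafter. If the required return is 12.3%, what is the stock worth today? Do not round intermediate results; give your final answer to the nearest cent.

D_1 = 3.71003
D_2 = 3.89924
D_3 = 4.09810
D_4 = 4.30711
D_5 = 4.52677
Terminal value at year 5: TV = D_5×(1+g_2)/(r−g_2) = 4.56298/0.115 = 39.67811
P_0 = D_1/(1+r)^1 + D_2/(1+r)^2 + D_3/(1+r)^3 + D_4/(1+r)^4 + D_5/(1+r)^5 + TV/(1+r)^5
    = 3.30368 + 3.09187 + 2.89363 + 2.70811 + 2.53448 + 22.21530 = 36.74707

$36.75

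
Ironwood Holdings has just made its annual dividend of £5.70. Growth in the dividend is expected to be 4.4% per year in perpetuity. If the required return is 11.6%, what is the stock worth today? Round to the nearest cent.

D₁ = D₀ × (1 + g) = £5.70 × 1.044 = £5.9508
Growing perpetuity: P = D₁ / (r − g) = £5.9508 / (0.116 − 0.044) = £82.65

£82.65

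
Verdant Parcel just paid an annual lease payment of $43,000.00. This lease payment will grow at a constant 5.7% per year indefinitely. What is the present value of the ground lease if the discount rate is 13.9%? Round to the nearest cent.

$554280.49

D₁ = D₀ × (1 + g) = $43,000.00 × 1.057 = $45,451.0000
Growing perpetuity: P = D₁ / (r − g) = $45,451.0000 / (0.139 − 0.057) = $554,280.49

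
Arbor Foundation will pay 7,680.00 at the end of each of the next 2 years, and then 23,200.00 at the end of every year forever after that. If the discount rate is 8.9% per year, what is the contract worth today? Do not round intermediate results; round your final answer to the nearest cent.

PV of 2-year annuity: 7,680.00 × [1 − (1+0.089)^−2] / 0.089 = 13528.32103
Perpetuity value at year 2: 23,200.00 / 0.089 = 260674.15730
PV of perpetuity: 260674.15730 / (1+0.089)^2 = 219807.35420
Total PV = 13528.32103 + 219807.35420 = 233335.67523

233335.68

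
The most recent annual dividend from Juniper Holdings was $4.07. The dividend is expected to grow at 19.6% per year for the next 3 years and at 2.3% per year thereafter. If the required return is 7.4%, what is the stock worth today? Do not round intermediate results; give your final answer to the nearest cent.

D_1 = 4.86772
D_2 = 5.82179
D_3 = 6.96286
Terminal value at year 3: TV = D_3×(1+g_2)/(r−g_2) = 7.12301/0.051 = 139.66687
P_0 = D_1/(1+r)^1 + D_2/(1+r)^2 + D_3/(1+r)^3 + TV/(1+r)^3
    = 4.53233 + 5.04717 + 5.62050 + 112.74066 = 127.94066

$127.94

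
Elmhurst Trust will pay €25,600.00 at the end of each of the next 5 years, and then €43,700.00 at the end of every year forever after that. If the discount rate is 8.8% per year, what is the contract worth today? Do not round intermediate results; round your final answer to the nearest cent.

PV of 5-year annuity: €25,600.00 × [1 − (1+0.088)^−5] / 0.088 = 100093.95704
Perpetuity value at year 5: €43,700.00 / 0.088 = 496590.90909
PV of perpetuity: 496590.90909 / (1+0.088)^5 = 325727.39648
Total PV = 100093.95704 + 325727.39648 = 425821.35352

€425821.35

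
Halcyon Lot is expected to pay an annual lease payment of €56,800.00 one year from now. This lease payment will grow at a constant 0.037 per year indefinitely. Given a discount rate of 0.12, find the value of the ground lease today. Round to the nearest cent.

Growing perpetuity: P = D₁ / (r − g) = €56,800.0000 / (0.12 − 0.037) = €684,337.35

€684337.35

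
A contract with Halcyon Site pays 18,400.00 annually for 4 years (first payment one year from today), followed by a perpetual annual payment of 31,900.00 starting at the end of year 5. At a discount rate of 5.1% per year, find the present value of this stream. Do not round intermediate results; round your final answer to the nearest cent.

577730.85

PV of 4-year annuity: 18,400.00 × [1 − (1+0.051)^−4] / 0.051 = 65094.21465
Perpetuity value at year 4: 31,900.00 / 0.051 = 625490.19608
PV of perpetuity: 625490.19608 / (1+0.051)^4 = 512636.63916
Total PV = 65094.21465 + 512636.63916 = 577730.85381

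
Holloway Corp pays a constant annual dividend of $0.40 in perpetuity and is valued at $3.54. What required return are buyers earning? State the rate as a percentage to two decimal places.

11.30%

P = C/r ⇒ r = C/P = $0.40/$3.54 = 0.112994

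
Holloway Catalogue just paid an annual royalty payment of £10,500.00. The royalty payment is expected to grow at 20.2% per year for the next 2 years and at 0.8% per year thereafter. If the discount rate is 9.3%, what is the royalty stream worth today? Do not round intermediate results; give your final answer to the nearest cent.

D_1 = 12621.00000
D_2 = 15170.44200
Terminal value at year 2: TV = D_2×(1+g_2)/(r−g_2) = 15291.80554/0.085 = 179903.59454
P_0 = D_1/(1+r)^1 + D_2/(1+r)^2 + TV/(1+r)^2
    = 11547.11802 + 12698.66044 + 150591.17326 = 174836.95172

£174836.95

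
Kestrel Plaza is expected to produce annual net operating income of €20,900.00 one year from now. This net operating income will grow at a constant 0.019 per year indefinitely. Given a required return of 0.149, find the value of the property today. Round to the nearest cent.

€160769.23

Growing perpetuity: P = D₁ / (r − g) = €20,900.0000 / (0.149 − 0.019) = €160,769.23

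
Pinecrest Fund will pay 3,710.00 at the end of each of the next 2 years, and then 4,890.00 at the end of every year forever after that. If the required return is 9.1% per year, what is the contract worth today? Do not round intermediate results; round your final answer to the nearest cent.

PV of 2-year annuity: 3,710.00 × [1 − (1+0.091)^−2] / 0.091 = 6517.46100
Perpetuity value at year 2: 4,890.00 / 0.091 = 53736.26374
PV of perpetuity: 53736.26374 / (1+0.091)^2 = 45145.86365
Total PV = 6517.46100 + 45145.86365 = 51663.32466

51663.32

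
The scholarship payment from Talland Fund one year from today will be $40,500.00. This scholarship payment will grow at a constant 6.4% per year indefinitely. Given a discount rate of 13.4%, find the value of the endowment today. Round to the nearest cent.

$578571.43

Growing perpetuity: P = D₁ / (r − g) = $40,500.0000 / (0.134 − 0.064) = $578,571.43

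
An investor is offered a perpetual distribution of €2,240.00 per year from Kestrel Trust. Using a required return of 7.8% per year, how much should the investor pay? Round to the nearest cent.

Level perpetuity: PV = C / r = €2,240.00 / 0.078 = €28,717.95

€28717.95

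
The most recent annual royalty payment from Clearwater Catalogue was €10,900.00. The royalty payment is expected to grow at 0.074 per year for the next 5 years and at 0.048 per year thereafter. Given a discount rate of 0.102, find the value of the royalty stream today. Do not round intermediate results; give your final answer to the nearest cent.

D_1 = 11706.60000
D_2 = 12572.88840
D_3 = 13503.28214
D_4 = 14502.52502
D_5 = 15575.71187
Terminal value at year 5: TV = D_5×(1+g_2)/(r−g_2) = 16323.34604/0.054 = 302284.18595
P_0 = D_1/(1+r)^1 + D_2/(1+r)^2 + D_3/(1+r)^3 + D_4/(1+r)^4 + D_5/(1+r)^5 + TV/(1+r)^5
    = 10623.04900 + 10353.13487 + 10090.07881 + 9833.70657 + 9583.84833 + 185997.64909 = 236481.46668

€236481.47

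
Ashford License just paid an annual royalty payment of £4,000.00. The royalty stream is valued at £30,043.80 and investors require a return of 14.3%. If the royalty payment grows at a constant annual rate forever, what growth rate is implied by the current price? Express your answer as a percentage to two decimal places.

0.87%

P = D₀(1+g)/(r−g) ⇒ P(r−g) = D₀(1+g) ⇒ g(P+D₀) = P·r − D₀
g = (P·r − D₀)/(P + D₀) = (£30,043.80×0.143 − £4,000.00) / (£30,043.80 + £4,000.00) = 0.008702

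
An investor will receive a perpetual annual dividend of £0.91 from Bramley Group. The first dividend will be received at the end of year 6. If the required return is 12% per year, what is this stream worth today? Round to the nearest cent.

Value at end of year 5: C / r = £0.91 / 0.12 = £7.5833
Discount to today: PV = £7.5833 / (1 + 0.12)^5 = £7.5833 / 1.762342 = £4.30

£4.30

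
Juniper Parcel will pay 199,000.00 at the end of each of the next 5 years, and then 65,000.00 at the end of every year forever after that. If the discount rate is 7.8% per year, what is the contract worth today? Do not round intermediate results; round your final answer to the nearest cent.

PV of 5-year annuity: 199,000.00 × [1 − (1+0.078)^−5] / 0.078 = 798755.24541
Perpetuity value at year 5: 65,000.00 / 0.078 = 833333.33333
PV of perpetuity: 833333.33333 / (1+0.078)^5 = 572433.37880
Total PV = 798755.24541 + 572433.37880 = 1371188.62421

1371188.62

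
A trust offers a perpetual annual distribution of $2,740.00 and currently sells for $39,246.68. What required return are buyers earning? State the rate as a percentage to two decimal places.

6.98%

P = C/r ⇒ r = C/P = $2,740.00/$39,246.68 = 0.069815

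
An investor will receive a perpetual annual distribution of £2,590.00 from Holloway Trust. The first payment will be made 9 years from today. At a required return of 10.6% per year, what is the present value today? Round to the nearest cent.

Value at end of year 8: C / r = £2,590.00 / 0.106 = £24,433.9623
Discount to today: PV = £24,433.9623 / (1 + 0.106)^8 = £24,433.9623 / 2.238933 = £10,913.22

£10913.22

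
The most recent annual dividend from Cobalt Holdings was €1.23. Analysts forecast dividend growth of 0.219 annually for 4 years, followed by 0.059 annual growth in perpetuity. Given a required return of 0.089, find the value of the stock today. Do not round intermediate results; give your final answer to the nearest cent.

€74.74

D_1 = 1.49937
D_2 = 1.82773
D_3 = 2.22801
D_4 = 2.71594
Terminal value at year 4: TV = D_4×(1+g_2)/(r−g_2) = 2.87618/0.03 = 95.87263
P_0 = D_1/(1+r)^1 + D_2/(1+r)^2 + D_3/(1+r)^3 + D_4/(1+r)^4 + TV/(1+r)^4
    = 1.37683 + 1.54119 + 1.72517 + 1.93112 + 68.16840 = 74.74272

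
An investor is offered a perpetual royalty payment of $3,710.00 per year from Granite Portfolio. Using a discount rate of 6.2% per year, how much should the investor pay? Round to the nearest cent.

Level perpetuity: PV = C / r = $3,710.00 / 0.062 = $59,838.71

$59838.71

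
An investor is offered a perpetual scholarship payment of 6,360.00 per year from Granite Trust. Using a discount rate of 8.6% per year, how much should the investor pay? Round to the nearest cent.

73953.49

Level perpetuity: PV = C / r = 6,360.00 / 0.086 = 73,953.49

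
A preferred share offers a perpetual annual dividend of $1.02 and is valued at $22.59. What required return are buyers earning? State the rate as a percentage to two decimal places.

4.52%

P = C/r ⇒ r = C/P = $1.02/$22.59 = 0.045153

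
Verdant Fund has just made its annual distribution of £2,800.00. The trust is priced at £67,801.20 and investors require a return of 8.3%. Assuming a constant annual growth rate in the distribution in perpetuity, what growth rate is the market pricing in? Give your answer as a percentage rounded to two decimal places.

4.00%

P = D₀(1+g)/(r−g) ⇒ P(r−g) = D₀(1+g) ⇒ g(P+D₀) = P·r − D₀
g = (P·r − D₀)/(P + D₀) = (£67,801.20×0.083 − £2,800.00) / (£67,801.20 + £2,800.00) = 0.040049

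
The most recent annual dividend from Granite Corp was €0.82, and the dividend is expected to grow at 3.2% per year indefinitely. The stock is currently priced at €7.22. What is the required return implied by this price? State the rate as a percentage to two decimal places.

14.92%

D₁ = €0.82 × 1.032 = €0.8462
P = D₁/(r − g) ⇒ r = D₁/P + g = €0.8462/€7.22 + 0.032 = 0.117208 + 0.032 = 0.149208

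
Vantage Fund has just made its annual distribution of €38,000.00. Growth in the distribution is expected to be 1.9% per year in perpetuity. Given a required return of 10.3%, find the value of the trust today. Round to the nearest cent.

D₁ = D₀ × (1 + g) = €38,000.00 × 1.019 = €38,722.0000
Growing perpetuity: P = D₁ / (r − g) = €38,722.0000 / (0.103 − 0.019) = €460,976.19

€460976.19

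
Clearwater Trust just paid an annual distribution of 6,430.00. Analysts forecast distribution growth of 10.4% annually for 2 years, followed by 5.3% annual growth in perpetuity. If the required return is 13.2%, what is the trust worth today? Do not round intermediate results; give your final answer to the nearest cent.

93905.55

D_1 = 7098.72000
D_2 = 7836.98688
Terminal value at year 2: TV = D_2×(1+g_2)/(r−g_2) = 8252.34718/0.079 = 104460.09094
P_0 = D_1/(1+r)^1 + D_2/(1+r)^2 + TV/(1+r)^2
    = 6270.95406 + 6115.84213 + 81518.75643 = 93905.55262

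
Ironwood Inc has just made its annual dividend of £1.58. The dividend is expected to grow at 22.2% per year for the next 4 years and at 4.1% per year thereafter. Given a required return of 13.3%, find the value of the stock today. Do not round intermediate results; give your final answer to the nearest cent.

£31.86

D_1 = 1.93076
D_2 = 2.35939
D_3 = 2.88317
D_4 = 3.52324
Terminal value at year 4: TV = D_4×(1+g_2)/(r−g_2) = 3.66769/0.092 = 39.86620
P_0 = D_1/(1+r)^1 + D_2/(1+r)^2 + D_3/(1+r)^3 + D_4/(1+r)^4 + TV/(1+r)^4
    = 1.70411 + 1.83798 + 1.98235 + 2.13807 + 24.19275 = 31.85526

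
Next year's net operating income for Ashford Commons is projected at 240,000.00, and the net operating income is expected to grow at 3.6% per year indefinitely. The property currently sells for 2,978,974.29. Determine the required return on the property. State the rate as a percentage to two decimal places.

11.66%

P = D₁/(r − g) ⇒ r = D₁/P + g = 240,000.0000/2,978,974.29 + 0.036 = 0.080565 + 0.036 = 0.116565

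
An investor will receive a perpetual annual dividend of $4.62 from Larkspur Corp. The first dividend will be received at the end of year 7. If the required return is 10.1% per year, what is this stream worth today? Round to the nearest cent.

$25.68

Value at end of year 6: C / r = $4.62 / 0.101 = $45.7426
Discount to today: PV = $45.7426 / (1 + 0.101)^6 = $45.7426 / 1.781246 = $25.68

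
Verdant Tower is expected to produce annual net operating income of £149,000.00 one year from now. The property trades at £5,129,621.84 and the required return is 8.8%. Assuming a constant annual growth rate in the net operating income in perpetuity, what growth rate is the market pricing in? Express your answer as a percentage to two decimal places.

5.90%

P = D₁/(r−g) ⇒ g = r − D₁/P = 0.088 − £149,000.00/£5,129,621.84 = 0.058953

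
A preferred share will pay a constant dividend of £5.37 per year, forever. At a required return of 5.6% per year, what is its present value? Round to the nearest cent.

£95.89

Level perpetuity: PV = C / r = £5.37 / 0.056 = £95.89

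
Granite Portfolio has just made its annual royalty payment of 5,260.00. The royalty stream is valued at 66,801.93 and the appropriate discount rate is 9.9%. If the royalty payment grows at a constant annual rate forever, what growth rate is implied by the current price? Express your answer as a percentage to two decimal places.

P = D₀(1+g)/(r−g) ⇒ P(r−g) = D₀(1+g) ⇒ g(P+D₀) = P·r − D₀
g = (P·r − D₀)/(P + D₀) = (66,801.93×0.099 − 5,260.00) / (66,801.93 + 5,260.00) = 0.018781

1.88%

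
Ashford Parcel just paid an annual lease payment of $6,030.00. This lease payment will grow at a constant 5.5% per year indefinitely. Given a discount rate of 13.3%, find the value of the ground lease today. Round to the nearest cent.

D₁ = D₀ × (1 + g) = $6,030.00 × 1.055 = $6,361.6500
Growing perpetuity: P = D₁ / (r − g) = $6,361.6500 / (0.133 − 0.055) = $81,559.62

$81559.62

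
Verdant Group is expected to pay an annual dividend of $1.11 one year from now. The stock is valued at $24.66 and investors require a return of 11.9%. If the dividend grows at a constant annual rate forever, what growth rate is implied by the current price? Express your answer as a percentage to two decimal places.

P = D₁/(r−g) ⇒ g = r − D₁/P = 0.119 − $1.11/$24.66 = 0.073988

7.40%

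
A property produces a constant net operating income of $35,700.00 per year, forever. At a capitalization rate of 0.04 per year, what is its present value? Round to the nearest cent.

$892500.00

Level perpetuity: PV = C / r = $35,700.00 / 0.04 = $892,500.00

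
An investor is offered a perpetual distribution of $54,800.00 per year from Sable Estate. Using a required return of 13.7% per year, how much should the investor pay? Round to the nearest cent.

$400000.00

Level perpetuity: PV = C / r = $54,800.00 / 0.137 = $400,000.00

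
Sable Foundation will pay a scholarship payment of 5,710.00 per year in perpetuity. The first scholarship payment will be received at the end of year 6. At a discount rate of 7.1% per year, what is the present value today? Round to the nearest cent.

Value at end of year 5: C / r = 5,710.00 / 0.071 = 80,422.5352
Discount to today: PV = 80,422.5352 / (1 + 0.071)^5 = 80,422.5352 / 1.409118 = 57,072.96

57072.96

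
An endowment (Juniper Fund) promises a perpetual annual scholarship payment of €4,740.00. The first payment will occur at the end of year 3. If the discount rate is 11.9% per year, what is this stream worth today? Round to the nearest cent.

Value at end of year 2: C / r = €4,740.00 / 0.119 = €39,831.9328
Discount to today: PV = €39,831.9328 / (1 + 0.119)^2 = €39,831.9328 / 1.252161 = €31,810.55

€31810.55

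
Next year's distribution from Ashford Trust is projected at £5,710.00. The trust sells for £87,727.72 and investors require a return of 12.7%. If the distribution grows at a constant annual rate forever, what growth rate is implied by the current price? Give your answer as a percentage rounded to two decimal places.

6.19%

P = D₁/(r−g) ⇒ g = r − D₁/P = 0.127 − £5,710.00/£87,727.72 = 0.061912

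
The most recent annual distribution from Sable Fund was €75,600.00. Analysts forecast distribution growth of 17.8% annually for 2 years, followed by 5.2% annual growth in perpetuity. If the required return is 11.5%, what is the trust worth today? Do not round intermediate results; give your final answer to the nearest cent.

€1573343.14

D_1 = 89056.80000
D_2 = 104908.91040
Terminal value at year 2: TV = D_2×(1+g_2)/(r−g_2) = 110364.17374/0.063 = 1751812.28160
P_0 = D_1/(1+r)^1 + D_2/(1+r)^2 + TV/(1+r)^2
    = 79871.56951 + 84384.49227 + 1409087.07724 = 1573343.13901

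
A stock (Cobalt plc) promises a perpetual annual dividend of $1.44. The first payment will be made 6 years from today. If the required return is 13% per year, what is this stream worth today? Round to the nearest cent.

Value at end of year 5: C / r = $1.44 / 0.13 = $11.0769
Discount to today: PV = $11.0769 / (1 + 0.13)^5 = $11.0769 / 1.842435 = $6.01

$6.01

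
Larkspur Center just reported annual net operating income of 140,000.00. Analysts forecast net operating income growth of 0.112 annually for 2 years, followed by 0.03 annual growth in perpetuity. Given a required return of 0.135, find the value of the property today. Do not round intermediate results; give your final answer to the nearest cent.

D_1 = 155680.00000
D_2 = 173116.16000
Terminal value at year 2: TV = D_2×(1+g_2)/(r−g_2) = 178309.64480/0.105 = 1698187.09333
P_0 = D_1/(1+r)^1 + D_2/(1+r)^2 + TV/(1+r)^2
    = 137162.99559 + 134383.48115 + 1318237.95791 = 1589784.43465

1589784.43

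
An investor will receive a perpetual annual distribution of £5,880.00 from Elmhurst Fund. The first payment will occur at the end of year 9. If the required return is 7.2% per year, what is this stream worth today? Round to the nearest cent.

Value at end of year 8: C / r = £5,880.00 / 0.072 = £81,666.6667
Discount to today: PV = £81,666.6667 / (1 + 0.072)^8 = £81,666.6667 / 1.744047 = £46,825.94

£46825.94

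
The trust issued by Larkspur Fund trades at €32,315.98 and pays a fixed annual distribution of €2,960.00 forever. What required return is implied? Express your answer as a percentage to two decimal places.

P = C/r ⇒ r = C/P = €2,960.00/€32,315.98 = 0.091596

9.16%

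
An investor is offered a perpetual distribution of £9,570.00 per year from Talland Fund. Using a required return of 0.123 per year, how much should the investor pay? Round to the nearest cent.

Level perpetuity: PV = C / r = £9,570.00 / 0.123 = £77,804.88

£77804.88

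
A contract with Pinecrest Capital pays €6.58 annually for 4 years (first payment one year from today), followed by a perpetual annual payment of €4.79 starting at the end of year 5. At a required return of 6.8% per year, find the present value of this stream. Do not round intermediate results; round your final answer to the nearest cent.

€76.53

PV of 4-year annuity: €6.58 × [1 − (1+0.068)^−4] / 0.068 = 22.38885
Perpetuity value at year 4: €4.79 / 0.068 = 70.44118
PV of perpetuity: 70.44118 / (1+0.068)^4 = 54.14291
Total PV = 22.38885 + 54.14291 = 76.53176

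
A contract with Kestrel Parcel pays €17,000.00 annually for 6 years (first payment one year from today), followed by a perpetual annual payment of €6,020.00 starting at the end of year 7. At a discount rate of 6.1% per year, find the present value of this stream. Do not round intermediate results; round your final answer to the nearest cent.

PV of 6-year annuity: €17,000.00 × [1 − (1+0.061)^−6] / 0.061 = 83332.51171
Perpetuity value at year 6: €6,020.00 / 0.061 = 98688.52459
PV of perpetuity: 98688.52459 / (1+0.061)^6 = 69179.01162
Total PV = 83332.51171 + 69179.01162 = 152511.52333

€152511.52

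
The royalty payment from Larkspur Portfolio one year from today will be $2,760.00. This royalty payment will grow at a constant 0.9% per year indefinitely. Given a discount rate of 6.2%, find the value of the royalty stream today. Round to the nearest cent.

$52075.47

Growing perpetuity: P = D₁ / (r − g) = $2,760.0000 / (0.062 − 0.009) = $52,075.47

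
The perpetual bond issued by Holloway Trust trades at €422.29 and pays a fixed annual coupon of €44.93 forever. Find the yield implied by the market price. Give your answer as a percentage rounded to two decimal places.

P = C/r ⇒ r = C/P = €44.93/€422.29 = 0.106396

10.64%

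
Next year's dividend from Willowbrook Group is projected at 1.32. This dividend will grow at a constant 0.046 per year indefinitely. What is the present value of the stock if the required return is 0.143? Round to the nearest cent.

Growing perpetuity: P = D₁ / (r − g) = 1.3200 / (0.143 − 0.046) = 13.61

13.61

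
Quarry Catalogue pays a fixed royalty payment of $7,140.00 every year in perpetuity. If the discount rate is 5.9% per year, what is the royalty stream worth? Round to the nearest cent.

Level perpetuity: PV = C / r = $7,140.00 / 0.059 = $121,016.95

$121016.95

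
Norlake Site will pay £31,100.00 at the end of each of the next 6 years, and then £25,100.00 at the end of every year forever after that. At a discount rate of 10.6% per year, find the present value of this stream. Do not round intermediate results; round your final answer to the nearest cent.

PV of 6-year annuity: £31,100.00 × [1 − (1+0.106)^−6] / 0.106 = 133099.82898
Perpetuity value at year 6: £25,100.00 / 0.106 = 236792.45283
PV of perpetuity: 236792.45283 / (1+0.106)^6 = 129371.04745
Total PV = 133099.82898 + 129371.04745 = 262470.87643

£262470.88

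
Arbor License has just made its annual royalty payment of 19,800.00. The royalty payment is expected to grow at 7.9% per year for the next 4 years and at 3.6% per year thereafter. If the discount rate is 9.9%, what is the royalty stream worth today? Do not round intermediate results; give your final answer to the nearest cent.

378199.34

D_1 = 21364.20000
D_2 = 23051.97180
D_3 = 24873.07757
D_4 = 26838.05070
Terminal value at year 4: TV = D_4×(1+g_2)/(r−g_2) = 27804.22053/0.063 = 441336.83374
P_0 = D_1/(1+r)^1 + D_2/(1+r)^2 + D_3/(1+r)^3 + D_4/(1+r)^4 + TV/(1+r)^4
    = 19439.67243 + 19085.90223 + 18738.57007 + 18397.55879 + 302537.63336 = 378199.33688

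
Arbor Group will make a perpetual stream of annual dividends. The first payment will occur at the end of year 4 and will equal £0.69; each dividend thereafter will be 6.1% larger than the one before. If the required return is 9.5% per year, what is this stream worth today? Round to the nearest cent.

£15.46

Value at end of year 3: C₁ / (r − g) = £0.69 / (0.095 − 0.061) = £20.2941
Discount to today: PV = £20.2941 / (1 + 0.095)^3 = £20.2941 / 1.312932 = £15.46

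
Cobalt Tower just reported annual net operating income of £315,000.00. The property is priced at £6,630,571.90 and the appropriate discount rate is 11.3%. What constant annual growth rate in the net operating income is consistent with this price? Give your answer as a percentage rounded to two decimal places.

P = D₀(1+g)/(r−g) ⇒ P(r−g) = D₀(1+g) ⇒ g(P+D₀) = P·r − D₀
g = (P·r − D₀)/(P + D₀) = (£6,630,571.90×0.113 − £315,000.00) / (£6,630,571.90 + £315,000.00) = 0.062523

6.25%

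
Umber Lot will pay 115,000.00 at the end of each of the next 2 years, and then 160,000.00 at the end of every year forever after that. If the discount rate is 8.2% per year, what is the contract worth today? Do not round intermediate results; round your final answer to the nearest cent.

PV of 2-year annuity: 115,000.00 × [1 − (1+0.082)^−2] / 0.082 = 204514.47139
Perpetuity value at year 2: 160,000.00 / 0.082 = 1951219.51220
PV of perpetuity: 1951219.51220 / (1+0.082)^2 = 1666677.63896
Total PV = 204514.47139 + 1666677.63896 = 1871192.11035

1871192.11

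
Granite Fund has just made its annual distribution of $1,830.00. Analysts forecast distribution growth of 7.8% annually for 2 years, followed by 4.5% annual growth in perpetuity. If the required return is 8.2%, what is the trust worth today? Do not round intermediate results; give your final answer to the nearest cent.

$54943.43

D_1 = 1972.74000
D_2 = 2126.61372
Terminal value at year 2: TV = D_2×(1+g_2)/(r−g_2) = 2222.31134/0.037 = 60062.46858
P_0 = D_1/(1+r)^1 + D_2/(1+r)^2 + TV/(1+r)^2
    = 1823.23475 + 1816.49451 + 51303.69633 = 54943.42559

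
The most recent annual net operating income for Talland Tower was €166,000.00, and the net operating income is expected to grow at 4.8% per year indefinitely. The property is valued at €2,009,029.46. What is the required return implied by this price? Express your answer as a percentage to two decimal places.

13.46%

D₁ = €166,000.00 × 1.048 = €173,968.0000
P = D₁/(r − g) ⇒ r = D₁/P + g = €173,968.0000/€2,009,029.46 + 0.048 = 0.086593 + 0.048 = 0.134593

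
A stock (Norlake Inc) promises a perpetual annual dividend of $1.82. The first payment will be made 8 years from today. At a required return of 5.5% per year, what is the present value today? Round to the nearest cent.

$22.75

Value at end of year 7: C / r = $1.82 / 0.055 = $33.0909
Discount to today: PV = $33.0909 / (1 + 0.055)^7 = $33.0909 / 1.454679 = $22.75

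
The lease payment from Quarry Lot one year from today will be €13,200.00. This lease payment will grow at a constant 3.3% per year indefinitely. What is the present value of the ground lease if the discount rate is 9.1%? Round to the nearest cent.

€227586.21

Growing perpetuity: P = D₁ / (r − g) = €13,200.0000 / (0.091 − 0.033) = €227,586.21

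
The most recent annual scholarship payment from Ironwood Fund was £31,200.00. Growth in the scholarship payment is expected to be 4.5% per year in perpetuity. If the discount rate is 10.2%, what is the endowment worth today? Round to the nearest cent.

£572000.00

D₁ = D₀ × (1 + g) = £31,200.00 × 1.045 = £32,604.0000
Growing perpetuity: P = D₁ / (r − g) = £32,604.0000 / (0.102 − 0.045) = £572,000.00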